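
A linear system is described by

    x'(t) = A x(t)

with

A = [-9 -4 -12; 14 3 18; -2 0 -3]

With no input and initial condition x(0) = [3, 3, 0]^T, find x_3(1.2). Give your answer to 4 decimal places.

det(sI - A) = s^3 - (tr A)s^2 + (M11 + M22 + M33)s - det A, where Mii is the 2×2 principal minor of A obtained by deleting row i and column i.
tr A = (-9) + 3 + (-3) = -9; M11 = 3·(-3) - 18·0 = -9 - 0 = -9; M22 = (-9)·(-3) - (-12)·(-2) = 27 - 24 = 3; M33 = (-9)·3 - (-4)·14 = -27 - (-56) = 29; sum of minors = 23.
det A = (-9)·(3·(-3) - 18·0) - (-4)·(14·(-3) - 18·(-2)) + (-12)·(14·0 - 3·(-2)) = (-9)·(-9) - (-4)·(-6) + (-12)·6 = -15.
So p(s) = det(sI - A) = s^3 + 9s^2 + 23s + 15.
Rational-root test: any integer root divides 15. Testing small divisors, s = -1 works: p(-1) = -1 + 9 + (-23) + 15 = 0, so (s + 1) is a factor.
Dividing, p(s) = (s + 1)(s^2 + 8s + 15).
Factor s^2 + 8s + 15: two numbers with sum -8 and product 15 are -3 and -5, so s^2 + 8s + 15 = (s + 3)(s + 5).
Hence p(s) = (s + 1) (s + 3) (s + 5), with roots -5, -3, -1.
The eigenvalues -5, -3, -1 are distinct and real, so A is diagonalisable and x(t) = e^{At} x(0) = V diag(e^{λ_i t}) V^{-1} x(0), where the columns of V are the eigenvectors.
λ = -5: A - (-5)I = [[-4, -4, -12], [14, 8, 18], [-2, 0, 2]]. v must be orthogonal to every row; (row 1) × (row 2) = [24, -96, 24], so take v_1 = [-1, 4, -1]^T.
λ = -3: A - (-3)I = [[-6, -4, -12], [14, 6, 18], [-2, 0, 0]]. v must be orthogonal to every row; (row 1) × (row 2) = [0, -60, 20], so take v_2 = [0, 3, -1]^T.
λ = -1: A - (-1)I = [[-8, -4, -12], [14, 4, 18], [-2, 0, -2]]. v must be orthogonal to every row; (row 1) × (row 2) = [-24, -24, 24], so take v_3 = [-1, -1, 1]^T.
V = [v_1 v_2 v_3] = [[-1, 0, -1], [4, 3, -1], [-1, -1, 1]] has det V = -1, so V^{-1} = adj(V)/det V = [[-2, -1, -3], [3, 2, 5], [1, 1, 3]].
Modal coordinates z(0) = V^{-1} x(0): (-2)·3 + (-1)·3 + (-3)·0 = -9; 3·3 + 2·3 + 5·0 = 15; 1·3 + 1·3 + 3·0 = 6; so z(0) = [-9, 15, 6]^T.
x_3(t) = Σ_i (v_i)_3 · z_i(0) · e^{λ_i t} (row 3 of V times the modal terms).
x_3(1.2) = (-1)·(-9)·e^{-5·1.2} + (-1)·15·e^{-3·1.2} + 1·6·e^{-1·1.2} = 9·0.002479 + (-15)·0.027324 + 6·0.301194 = 1.4196.

1.4196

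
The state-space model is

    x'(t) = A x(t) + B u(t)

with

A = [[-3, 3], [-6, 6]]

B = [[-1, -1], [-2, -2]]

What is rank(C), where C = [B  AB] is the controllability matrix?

AB = [[-3, -3], [-6, -6]]
Controllability matrix C = [B  AB] = [[-1, -1, -3, -3], [-2, -2, -6, -6]]
Every column of C is a scalar multiple of column 1 = [-1, -2] (multipliers 1, 1, 3, 3), so the columns span a one-dimensional space.
C ≠ 0, hence rank(C) = 1.
rank(C) = 1 < n = 2, so the pair (A, B) is not completely controllable.

1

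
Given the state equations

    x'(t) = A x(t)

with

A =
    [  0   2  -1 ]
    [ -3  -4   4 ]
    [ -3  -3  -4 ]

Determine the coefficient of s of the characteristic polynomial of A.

Expand det(sI - A) for the 3×3 matrix.
p(s) = s^3 + 8s^2 + 31s + 45.
(Check: constant term = det(-A) = (-1)^3 det A = 45; coefficient of s^2 = -tr A = 8.)
The coefficient of s is 31.

31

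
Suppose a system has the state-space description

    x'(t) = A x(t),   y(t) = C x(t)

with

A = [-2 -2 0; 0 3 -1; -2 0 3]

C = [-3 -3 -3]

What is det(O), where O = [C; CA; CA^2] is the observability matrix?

999

CA = [[12, -3, -6]]
CA^2 = [[-12, -33, -15]]
Observability matrix O = [C; CA; CA^2] = [[-3, -3, -3], [12, -3, -6], [-12, -33, -15]]
Expanding along the first row, det(O) = (-3)·((-3)·(-15) - (-6)·(-33)) - (-3)·(12·(-15) - (-6)·(-12)) + (-3)·(12·(-33) - (-3)·(-12)) = (-3)·(-153) - (-3)·(-252) + (-3)·(-432) = 999
Since det(O) ≠ 0, rank(O) = 3 and the system is completely observable.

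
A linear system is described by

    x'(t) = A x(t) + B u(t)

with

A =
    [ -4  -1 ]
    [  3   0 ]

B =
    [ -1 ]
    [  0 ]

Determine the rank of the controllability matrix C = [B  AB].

AB = [[4], [-3]]
Controllability matrix C = [B  AB] = [[-1, 4], [0, -3]]
det(C) = (-1)·(-3) - 4·0 = 3 - 0 = 3 ≠ 0, so rank(C) = 2.
rank(C) = 2 = n, so the pair (A, B) is completely controllable.

2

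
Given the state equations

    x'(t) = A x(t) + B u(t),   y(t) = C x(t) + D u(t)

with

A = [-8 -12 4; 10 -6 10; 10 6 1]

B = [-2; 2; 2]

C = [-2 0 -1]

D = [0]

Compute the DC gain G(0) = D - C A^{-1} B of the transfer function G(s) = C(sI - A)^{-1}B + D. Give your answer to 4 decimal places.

G(0) = C(-A)^{-1}B + D = -C A^{-1} B + D.
det A = -72, so A^{-1} = (1/-72)·adj(A) = [[11/12, -1/2, 4/3], [-5/4, 2/3, -5/3], [-5/3, 1, -7/3]]
A^{-1} B = [-1/6, 1/2, 2/3]^T
C A^{-1} B = -1/3
G(0) = D - C A^{-1} B = 0 - (-1/3) = 1/3 ≈ 0.3333

0.3333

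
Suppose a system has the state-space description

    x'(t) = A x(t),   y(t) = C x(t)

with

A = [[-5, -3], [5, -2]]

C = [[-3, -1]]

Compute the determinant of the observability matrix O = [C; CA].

CA = [[10, 11]]
Observability matrix O = [C; CA] = [[-3, -1], [10, 11]]
det(O) = (-3)·11 - (-1)·10 = -33 - (-10) = -23
Since det(O) ≠ 0, rank(O) = 2 and the system is completely observable.

-23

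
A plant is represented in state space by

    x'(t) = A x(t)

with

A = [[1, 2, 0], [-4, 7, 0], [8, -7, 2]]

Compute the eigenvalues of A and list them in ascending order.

2, 3, 5

det(sI - A) = s^3 - (tr A)s^2 + (M11 + M22 + M33)s - det A, where Mii is the 2×2 principal minor of A obtained by deleting row i and column i.
tr A = 1 + 7 + 2 = 10; M11 = 7·2 - 0·(-7) = 14 - 0 = 14; M22 = 1·2 - 0·8 = 2 - 0 = 2; M33 = 1·7 - 2·(-4) = 7 - (-8) = 15; sum of minors = 31.
det A = 1·(7·2 - 0·(-7)) - 2·((-4)·2 - 0·8) + 0·((-4)·(-7) - 7·8) = 1·14 - 2·(-8) + 0·(-28) = 30.
So p(s) = det(sI - A) = s^3 - 10s^2 + 31s - 30.
Rational-root test: any integer root divides -30. Testing small divisors, s = 2 works: p(2) = 8 + (-40) + 62 + (-30) = 0, so (s - 2) is a factor.
Dividing, p(s) = (s - 2)(s^2 - 8s + 15).
Factor s^2 - 8s + 15: two numbers with sum 8 and product 15 are 5 and 3, so s^2 - 8s + 15 = (s - 5)(s - 3).
Hence p(s) = (s - 5) (s - 3) (s - 2), with roots 2, 3, 5.
At least one eigenvalue has non-negative real part, so the system is not asymptotically stable.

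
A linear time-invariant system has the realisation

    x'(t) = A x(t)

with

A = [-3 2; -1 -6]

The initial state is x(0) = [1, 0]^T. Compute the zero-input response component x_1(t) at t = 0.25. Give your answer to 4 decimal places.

0.4493

det(sI - A) = s^2 - (tr A)s + det A, with tr A = (-3) + (-6) = -9 and det A = (-3)·(-6) - 2·(-1) = 18 - (-2) = 20.
So p(s) = det(sI - A) = s^2 + 9s + 20.
Factor s^2 + 9s + 20: two numbers with sum -9 and product 20 are -4 and -5, so s^2 + 9s + 20 = (s + 4)(s + 5).
Hence p(s) = (s + 4) (s + 5), with roots -5, -4.
The eigenvalues -5, -4 are distinct and real, so A is diagonalisable and x(t) = e^{At} x(0) = V diag(e^{λ_i t}) V^{-1} x(0), where the columns of V are the eigenvectors.
λ = -5: A - (-5)I = [[2, 2], [-1, -1]]. Row 1 gives 2·v1 + 2·v2 = 0, so take v_1 = [1, -1]^T.
λ = -4: A - (-4)I = [[1, 2], [-1, -2]]. Row 1 gives 1·v1 + 2·v2 = 0, so take v_2 = [2, -1]^T.
V = [v_1 v_2] = [[1, 2], [-1, -1]] has det V = 1, so V^{-1} = adj(V)/det V = [[-1, -2], [1, 1]].
Modal coordinates z(0) = V^{-1} x(0): (-1)·1 + (-2)·0 = -1; 1·1 + 1·0 = 1; so z(0) = [-1, 1]^T.
x_1(t) = Σ_i (v_i)_1 · z_i(0) · e^{λ_i t} (row 1 of V times the modal terms).
x_1(0.25) = 1·(-1)·e^{-5·0.25} + 2·1·e^{-4·0.25} = (-1)·0.286505 + 2·0.367879 = 0.4493.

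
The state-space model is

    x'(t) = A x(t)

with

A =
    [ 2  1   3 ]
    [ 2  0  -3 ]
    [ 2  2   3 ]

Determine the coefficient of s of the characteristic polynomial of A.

Expand det(sI - A) for the 3×3 matrix.
p(s) = s^3 - 5s^2 + 4s - 12.
(Check: constant term = det(-A) = (-1)^3 det A = -12; coefficient of s^2 = -tr A = -5.)
The coefficient of s is 4.

4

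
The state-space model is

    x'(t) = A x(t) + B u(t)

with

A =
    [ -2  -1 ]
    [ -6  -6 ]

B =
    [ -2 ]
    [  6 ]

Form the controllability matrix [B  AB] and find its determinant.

60

AB = [[-2], [-24]]
Controllability matrix C = [B  AB] = [[-2, -2], [6, -24]]
det(C) = (-2)·(-24) - (-2)·6 = 48 - (-12) = 60
Since det(C) ≠ 0, rank(C) = 2 and the system is completely controllable.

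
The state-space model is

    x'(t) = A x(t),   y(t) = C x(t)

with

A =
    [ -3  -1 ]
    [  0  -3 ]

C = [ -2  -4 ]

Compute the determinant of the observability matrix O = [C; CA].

CA = [[6, 14]]
Observability matrix O = [C; CA] = [[-2, -4], [6, 14]]
det(O) = (-2)·14 - (-4)·6 = -28 - (-24) = -4
Since det(O) ≠ 0, rank(O) = 2 and the system is completely observable.

-4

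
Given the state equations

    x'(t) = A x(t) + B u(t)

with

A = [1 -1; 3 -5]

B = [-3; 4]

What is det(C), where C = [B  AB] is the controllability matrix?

115

AB = [[-7], [-29]]
Controllability matrix C = [B  AB] = [[-3, -7], [4, -29]]
det(C) = (-3)·(-29) - (-7)·4 = 87 - (-28) = 115
Since det(C) ≠ 0, rank(C) = 2 and the system is completely controllable.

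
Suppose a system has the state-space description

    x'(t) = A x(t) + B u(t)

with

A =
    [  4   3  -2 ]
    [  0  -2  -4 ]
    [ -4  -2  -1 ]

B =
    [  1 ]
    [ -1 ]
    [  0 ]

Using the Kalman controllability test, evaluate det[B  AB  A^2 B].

18

AB = [[1], [2], [-2]]
A^2B = [[14], [4], [-6]]
Controllability matrix C = [B  AB  A^2B] = [[1, 1, 14], [-1, 2, 4], [0, -2, -6]]
Expanding along the first row, det(C) = 1·(2·(-6) - 4·(-2)) - 1·((-1)·(-6) - 4·0) + 14·((-1)·(-2) - 2·0) = 1·(-4) - 1·6 + 14·2 = 18
Since det(C) ≠ 0, rank(C) = 3 and the system is completely controllable.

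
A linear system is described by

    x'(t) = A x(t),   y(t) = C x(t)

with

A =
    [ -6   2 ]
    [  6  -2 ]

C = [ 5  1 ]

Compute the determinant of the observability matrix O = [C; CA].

CA = [[-24, 8]]
Observability matrix O = [C; CA] = [[5, 1], [-24, 8]]
det(O) = 5·8 - 1·(-24) = 40 - (-24) = 64
Since det(O) ≠ 0, rank(O) = 2 and the system is completely observable.

64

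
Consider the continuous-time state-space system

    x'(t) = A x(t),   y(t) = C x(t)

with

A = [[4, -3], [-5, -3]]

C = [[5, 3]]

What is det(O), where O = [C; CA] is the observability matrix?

CA = [[5, -24]]
Observability matrix O = [C; CA] = [[5, 3], [5, -24]]
det(O) = 5·(-24) - 3·5 = -120 - 15 = -135
Since det(O) ≠ 0, rank(O) = 2 and the system is completely observable.

-135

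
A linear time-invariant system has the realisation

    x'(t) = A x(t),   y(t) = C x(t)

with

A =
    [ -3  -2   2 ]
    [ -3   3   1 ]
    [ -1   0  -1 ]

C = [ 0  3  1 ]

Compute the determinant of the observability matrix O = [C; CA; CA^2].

-863

CA = [[-10, 9, 2]]
CA^2 = [[1, 47, -13]]
Observability matrix O = [C; CA; CA^2] = [[0, 3, 1], [-10, 9, 2], [1, 47, -13]]
Expanding along the first row, det(O) = 0·(9·(-13) - 2·47) - 3·((-10)·(-13) - 2·1) + 1·((-10)·47 - 9·1) = 0·(-211) - 3·128 + 1·(-479) = -863
Since det(O) ≠ 0, rank(O) = 3 and the system is completely observable.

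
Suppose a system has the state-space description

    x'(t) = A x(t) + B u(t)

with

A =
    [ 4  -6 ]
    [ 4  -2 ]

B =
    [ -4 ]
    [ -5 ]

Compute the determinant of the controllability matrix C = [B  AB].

AB = [[14], [-6]]
Controllability matrix C = [B  AB] = [[-4, 14], [-5, -6]]
det(C) = (-4)·(-6) - 14·(-5) = 24 - (-70) = 94
Since det(C) ≠ 0, rank(C) = 2 and the system is completely controllable.

94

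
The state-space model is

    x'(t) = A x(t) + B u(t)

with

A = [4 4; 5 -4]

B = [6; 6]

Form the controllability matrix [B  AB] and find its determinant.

-252

AB = [[48], [6]]
Controllability matrix C = [B  AB] = [[6, 48], [6, 6]]
det(C) = 6·6 - 48·6 = 36 - 288 = -252
Since det(C) ≠ 0, rank(C) = 2 and the system is completely controllable.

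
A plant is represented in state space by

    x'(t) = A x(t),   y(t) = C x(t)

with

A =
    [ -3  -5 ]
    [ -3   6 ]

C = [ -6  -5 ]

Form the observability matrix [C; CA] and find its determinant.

165

CA = [[33, 0]]
Observability matrix O = [C; CA] = [[-6, -5], [33, 0]]
det(O) = (-6)·0 - (-5)·33 = 0 - (-165) = 165
Since det(O) ≠ 0, rank(O) = 2 and the system is completely observable.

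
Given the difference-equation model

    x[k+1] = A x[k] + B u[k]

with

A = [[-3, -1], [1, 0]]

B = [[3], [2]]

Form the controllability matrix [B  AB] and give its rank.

2

AB = [[-11], [3]]
Controllability matrix C = [B  AB] = [[3, -11], [2, 3]]
det(C) = 3·3 - (-11)·2 = 9 - (-22) = 31 ≠ 0, so rank(C) = 2.
rank(C) = 2 = n, so the pair (A, B) is completely controllable.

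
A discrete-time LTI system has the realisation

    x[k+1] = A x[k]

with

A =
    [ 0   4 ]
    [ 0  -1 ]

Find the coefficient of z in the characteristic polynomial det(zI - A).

1

For a 2×2 matrix, det(zI - A) = z^2 - (tr A)z + det A.
tr A = -1, det A = 0.
So p(z) = z^2 + z.
The coefficient of z is 1.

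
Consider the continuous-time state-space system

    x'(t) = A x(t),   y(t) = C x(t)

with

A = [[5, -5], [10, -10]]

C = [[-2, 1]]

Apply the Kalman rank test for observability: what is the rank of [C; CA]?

1

CA = [[0, 0]]
Observability matrix O = [C; CA] = [[-2, 1], [0, 0]]
Every row of O is a scalar multiple of row 1 = [-2, 1] (multipliers 1, 0), so the rows span a one-dimensional space.
O ≠ 0, hence rank(O) = 1.
rank(O) = 1 < n = 2, so the pair (A, C) is not completely observable.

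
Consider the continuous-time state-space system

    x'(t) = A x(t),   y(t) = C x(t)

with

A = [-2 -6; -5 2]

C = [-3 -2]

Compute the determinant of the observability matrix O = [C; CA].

-10

CA = [[16, 14]]
Observability matrix O = [C; CA] = [[-3, -2], [16, 14]]
det(O) = (-3)·14 - (-2)·16 = -42 - (-32) = -10
Since det(O) ≠ 0, rank(O) = 2 and the system is completely observable.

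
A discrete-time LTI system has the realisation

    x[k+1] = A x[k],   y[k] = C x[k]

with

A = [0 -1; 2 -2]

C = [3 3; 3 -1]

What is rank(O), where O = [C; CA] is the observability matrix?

2

CA = [[6, -9], [-2, -1]]
Observability matrix O = [C; CA] = [[3, 3], [3, -1], [6, -9], [-2, -1]]
Take the 2×2 submatrix of O formed by rows 1, 2: [[3, 3], [3, -1]]. Its determinant is 3·(-1) - 3·3 = -3 - 9 = -12 ≠ 0.
So rank(O) ≥ 2; since O has 2 columns, rank(O) = 2.
rank(O) = 2 = n, so the pair (A, C) is completely observable.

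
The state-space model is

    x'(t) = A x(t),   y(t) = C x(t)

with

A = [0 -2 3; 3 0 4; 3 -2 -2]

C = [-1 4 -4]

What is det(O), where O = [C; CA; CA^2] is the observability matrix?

10670

CA = [[0, 10, 21]]
CA^2 = [[93, -42, -2]]
Observability matrix O = [C; CA; CA^2] = [[-1, 4, -4], [0, 10, 21], [93, -42, -2]]
Expanding along the first row, det(O) = (-1)·(10·(-2) - 21·(-42)) - 4·(0·(-2) - 21·93) + (-4)·(0·(-42) - 10·93) = (-1)·862 - 4·(-1953) + (-4)·(-930) = 10670
Since det(O) ≠ 0, rank(O) = 3 and the system is completely observable.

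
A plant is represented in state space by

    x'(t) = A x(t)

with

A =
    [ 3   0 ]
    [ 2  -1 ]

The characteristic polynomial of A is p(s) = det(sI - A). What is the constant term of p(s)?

-3

For a 2×2 matrix, det(sI - A) = s^2 - (tr A)s + det A.
tr A = 2, det A = -3.
So p(s) = s^2 - 2s - 3.
The constant term is -3.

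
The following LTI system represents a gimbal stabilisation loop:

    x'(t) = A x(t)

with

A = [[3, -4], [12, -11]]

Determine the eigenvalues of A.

-5, -3

det(sI - A) = s^2 - (tr A)s + det A, with tr A = 3 + (-11) = -8 and det A = 3·(-11) - (-4)·12 = -33 - (-48) = 15.
So p(s) = det(sI - A) = s^2 + 8s + 15.
Factor s^2 + 8s + 15: two numbers with sum -8 and product 15 are -3 and -5, so s^2 + 8s + 15 = (s + 3)(s + 5).
Hence p(s) = (s + 3) (s + 5), with roots -5, -3.
All eigenvalues have negative real part, so the system is asymptotically stable.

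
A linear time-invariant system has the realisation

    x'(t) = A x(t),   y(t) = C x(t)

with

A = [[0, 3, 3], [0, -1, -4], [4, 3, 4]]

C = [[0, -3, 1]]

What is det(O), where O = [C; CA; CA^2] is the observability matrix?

CA = [[4, 6, 16]]
CA^2 = [[64, 54, 52]]
Observability matrix O = [C; CA; CA^2] = [[0, -3, 1], [4, 6, 16], [64, 54, 52]]
Expanding along the first row, det(O) = 0·(6·52 - 16·54) - (-3)·(4·52 - 16·64) + 1·(4·54 - 6·64) = 0·(-552) - (-3)·(-816) + 1·(-168) = -2616
Since det(O) ≠ 0, rank(O) = 3 and the system is completely observable.

-2616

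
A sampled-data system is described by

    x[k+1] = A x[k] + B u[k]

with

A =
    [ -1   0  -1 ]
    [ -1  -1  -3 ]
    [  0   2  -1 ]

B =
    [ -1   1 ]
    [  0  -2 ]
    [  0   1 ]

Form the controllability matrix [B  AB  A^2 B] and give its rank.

AB = [[1, -2], [1, -2], [0, -5]]
A^2B = [[-1, 7], [-2, 19], [2, 1]]
Controllability matrix C = [B  AB  A^2B] = [[-1, 1, 1, -2, -1, 7], [0, -2, 1, -2, -2, 19], [0, 1, 0, -5, 2, 1]]
Take the 3×3 submatrix of C formed by columns 1, 2, 3: [[-1, 1, 1], [0, -2, 1], [0, 1, 0]]. Its determinant is (-1)·((-2)·0 - 1·1) - 1·(0·0 - 1·0) + 1·(0·1 - (-2)·0) = (-1)·(-1) - 1·0 + 1·0 = 1 ≠ 0.
So rank(C) ≥ 3; since C has 3 rows, rank(C) = 3.
rank(C) = 3 = n, so the pair (A, B) is completely controllable.

3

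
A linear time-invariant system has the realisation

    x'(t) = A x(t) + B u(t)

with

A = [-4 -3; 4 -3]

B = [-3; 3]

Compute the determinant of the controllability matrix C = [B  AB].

AB = [[3], [-21]]
Controllability matrix C = [B  AB] = [[-3, 3], [3, -21]]
det(C) = (-3)·(-21) - 3·3 = 63 - 9 = 54
Since det(C) ≠ 0, rank(C) = 2 and the system is completely controllable.

54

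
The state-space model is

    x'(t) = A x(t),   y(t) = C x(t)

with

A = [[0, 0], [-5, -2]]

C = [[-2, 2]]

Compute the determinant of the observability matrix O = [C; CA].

28

CA = [[-10, -4]]
Observability matrix O = [C; CA] = [[-2, 2], [-10, -4]]
det(O) = (-2)·(-4) - 2·(-10) = 8 - (-20) = 28
Since det(O) ≠ 0, rank(O) = 2 and the system is completely observable.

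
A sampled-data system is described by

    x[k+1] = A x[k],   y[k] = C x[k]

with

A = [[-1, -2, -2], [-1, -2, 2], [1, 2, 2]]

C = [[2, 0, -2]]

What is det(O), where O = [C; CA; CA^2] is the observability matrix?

512

CA = [[-4, -8, -8]]
CA^2 = [[4, 8, -24]]
Observability matrix O = [C; CA; CA^2] = [[2, 0, -2], [-4, -8, -8], [4, 8, -24]]
Expanding along the first row, det(O) = 2·((-8)·(-24) - (-8)·8) - 0·((-4)·(-24) - (-8)·4) + (-2)·((-4)·8 - (-8)·4) = 2·256 - 0·128 + (-2)·0 = 512
Since det(O) ≠ 0, rank(O) = 3 and the system is completely observable.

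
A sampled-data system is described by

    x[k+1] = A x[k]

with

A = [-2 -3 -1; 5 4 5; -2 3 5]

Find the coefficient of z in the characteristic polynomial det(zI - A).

0

Expand det(zI - A) for the 3×3 matrix.
p(z) = z^3 - 7z^2 - 72.
(Check: constant term = det(-A) = (-1)^3 det A = -72; coefficient of z^2 = -tr A = -7.)
The coefficient of z is 0.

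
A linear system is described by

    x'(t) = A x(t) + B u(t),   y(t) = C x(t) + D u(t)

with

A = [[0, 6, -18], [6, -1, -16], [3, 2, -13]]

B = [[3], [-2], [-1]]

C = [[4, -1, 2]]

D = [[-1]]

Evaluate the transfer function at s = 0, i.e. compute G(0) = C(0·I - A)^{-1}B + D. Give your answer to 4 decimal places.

6.3333

G(0) = C(-A)^{-1}B + D = -C A^{-1} B + D.
det A = -90, so A^{-1} = (1/-90)·adj(A) = [[-1/2, -7/15, 19/15], [-1/3, -3/5, 6/5], [-1/6, -1/5, 2/5]]
A^{-1} B = [-11/6, -1, -1/2]^T
C A^{-1} B = -22/3
G(0) = D - C A^{-1} B = -1 - (-22/3) = 19/3 ≈ 6.3333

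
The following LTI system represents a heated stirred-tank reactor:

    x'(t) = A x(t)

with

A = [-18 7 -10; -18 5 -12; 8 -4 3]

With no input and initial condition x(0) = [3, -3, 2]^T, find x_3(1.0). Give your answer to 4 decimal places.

4.7083

det(sI - A) = s^3 - (tr A)s^2 + (M11 + M22 + M33)s - det A, where Mii is the 2×2 principal minor of A obtained by deleting row i and column i.
tr A = (-18) + 5 + 3 = -10; M11 = 5·3 - (-12)·(-4) = 15 - 48 = -33; M22 = (-18)·3 - (-10)·8 = -54 - (-80) = 26; M33 = (-18)·5 - 7·(-18) = -90 - (-126) = 36; sum of minors = 29.
det A = (-18)·(5·3 - (-12)·(-4)) - 7·((-18)·3 - (-12)·8) + (-10)·((-18)·(-4) - 5·8) = (-18)·(-33) - 7·42 + (-10)·32 = -20.
So p(s) = det(sI - A) = s^3 + 10s^2 + 29s + 20.
Rational-root test: any integer root divides 20. Testing small divisors, s = -1 works: p(-1) = -1 + 10 + (-29) + 20 = 0, so (s + 1) is a factor.
Dividing, p(s) = (s + 1)(s^2 + 9s + 20).
Factor s^2 + 9s + 20: two numbers with sum -9 and product 20 are -4 and -5, so s^2 + 9s + 20 = (s + 4)(s + 5).
Hence p(s) = (s + 1) (s + 4) (s + 5), with roots -5, -4, -1.
The eigenvalues -5, -4, -1 are distinct and real, so A is diagonalisable and x(t) = e^{At} x(0) = V diag(e^{λ_i t}) V^{-1} x(0), where the columns of V are the eigenvectors.
λ = -5: A - (-5)I = [[-13, 7, -10], [-18, 10, -12], [8, -4, 8]]. v must be orthogonal to every row; (row 1) × (row 2) = [16, 24, -4], so take v_1 = [4, 6, -1]^T.
λ = -4: A - (-4)I = [[-14, 7, -10], [-18, 9, -12], [8, -4, 7]]. v must be orthogonal to every row; (row 1) × (row 2) = [6, 12, 0], so take v_2 = [1, 2, 0]^T.
λ = -1: A - (-1)I = [[-17, 7, -10], [-18, 6, -12], [8, -4, 4]]. v must be orthogonal to every row; (row 1) × (row 2) = [-24, -24, 24], so take v_3 = [-1, -1, 1]^T.
V = [v_1 v_2 v_3] = [[4, 1, -1], [6, 2, -1], [-1, 0, 1]] has det V = 1, so V^{-1} = adj(V)/det V = [[2, -1, 1], [-5, 3, -2], [2, -1, 2]].
Modal coordinates z(0) = V^{-1} x(0): 2·3 + (-1)·(-3) + 1·2 = 11; (-5)·3 + 3·(-3) + (-2)·2 = -28; 2·3 + (-1)·(-3) + 2·2 = 13; so z(0) = [11, -28, 13]^T.
x_3(t) = Σ_i (v_i)_3 · z_i(0) · e^{λ_i t} (row 3 of V times the modal terms).
x_3(1.0) = (-1)·11·e^{-5·1.0} + 0·(-28)·e^{-4·1.0} + 1·13·e^{-1·1.0} = (-11)·0.006738 + 0·0.018316 + 13·0.367879 = 4.7083.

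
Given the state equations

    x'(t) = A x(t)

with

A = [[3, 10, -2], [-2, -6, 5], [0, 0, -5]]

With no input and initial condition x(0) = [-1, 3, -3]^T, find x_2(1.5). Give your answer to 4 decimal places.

det(sI - A) = s^3 - (tr A)s^2 + (M11 + M22 + M33)s - det A, where Mii is the 2×2 principal minor of A obtained by deleting row i and column i.
tr A = 3 + (-6) + (-5) = -8; M11 = (-6)·(-5) - 5·0 = 30 - 0 = 30; M22 = 3·(-5) - (-2)·0 = -15 - 0 = -15; M33 = 3·(-6) - 10·(-2) = -18 - (-20) = 2; sum of minors = 17.
det A = 3·((-6)·(-5) - 5·0) - 10·((-2)·(-5) - 5·0) + (-2)·((-2)·0 - (-6)·0) = 3·30 - 10·10 + (-2)·0 = -10.
So p(s) = det(sI - A) = s^3 + 8s^2 + 17s + 10.
Rational-root test: any integer root divides 10. Testing small divisors, s = -1 works: p(-1) = -1 + 8 + (-17) + 10 = 0, so (s + 1) is a factor.
Dividing, p(s) = (s + 1)(s^2 + 7s + 10).
Factor s^2 + 7s + 10: two numbers with sum -7 and product 10 are -2 and -5, so s^2 + 7s + 10 = (s + 2)(s + 5).
Hence p(s) = (s + 1) (s + 2) (s + 5), with roots -5, -2, -1.
The eigenvalues -5, -2, -1 are distinct and real, so A is diagonalisable and x(t) = e^{At} x(0) = V diag(e^{λ_i t}) V^{-1} x(0), where the columns of V are the eigenvectors.
λ = -5: A - (-5)I = [[8, 10, -2], [-2, -1, 5], [0, 0, 0]]. v must be orthogonal to every row; (row 1) × (row 2) = [48, -36, 12], so take v_1 = [4, -3, 1]^T.
λ = -2: A - (-2)I = [[5, 10, -2], [-2, -4, 5], [0, 0, -3]]. v must be orthogonal to every row; (row 1) × (row 2) = [42, -21, 0], so take v_2 = [-2, 1, 0]^T.
λ = -1: A - (-1)I = [[4, 10, -2], [-2, -5, 5], [0, 0, -4]]. v must be orthogonal to every row; (row 1) × (row 2) = [40, -16, 0], so take v_3 = [5, -2, 0]^T.
V = [v_1 v_2 v_3] = [[4, -2, 5], [-3, 1, -2], [1, 0, 0]] has det V = -1, so V^{-1} = adj(V)/det V = [[0, 0, 1], [2, 5, 7], [1, 2, 2]].
Modal coordinates z(0) = V^{-1} x(0): 0·(-1) + 0·3 + 1·(-3) = -3; 2·(-1) + 5·3 + 7·(-3) = -8; 1·(-1) + 2·3 + 2·(-3) = -1; so z(0) = [-3, -8, -1]^T.
x_2(t) = Σ_i (v_i)_2 · z_i(0) · e^{λ_i t} (row 2 of V times the modal terms).
x_2(1.5) = (-3)·(-3)·e^{-5·1.5} + 1·(-8)·e^{-2·1.5} + (-2)·(-1)·e^{-1·1.5} = 9·0.000553 + (-8)·0.049787 + 2·0.223130 = 0.0529.

0.0529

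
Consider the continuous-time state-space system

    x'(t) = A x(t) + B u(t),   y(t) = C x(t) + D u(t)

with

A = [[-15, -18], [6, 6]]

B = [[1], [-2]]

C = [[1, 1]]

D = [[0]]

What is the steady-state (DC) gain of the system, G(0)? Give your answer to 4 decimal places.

G(0) = C(-A)^{-1}B + D = -C A^{-1} B + D.
det A = 18, so A^{-1} = (1/18)·adj(A) = [[1/3, 1], [-1/3, -5/6]]
A^{-1} B = [-5/3, 4/3]^T
C A^{-1} B = -1/3
G(0) = D - C A^{-1} B = 0 - (-1/3) = 1/3 ≈ 0.3333

0.3333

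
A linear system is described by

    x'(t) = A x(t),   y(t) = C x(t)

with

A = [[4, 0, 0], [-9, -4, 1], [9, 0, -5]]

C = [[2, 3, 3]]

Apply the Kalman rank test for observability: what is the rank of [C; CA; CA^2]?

CA = [[8, -12, -12]]
CA^2 = [[32, 48, 48]]
Observability matrix O = [C; CA; CA^2] = [[2, 3, 3], [8, -12, -12], [32, 48, 48]]
The columns c1, c2, c3 of O are linearly dependent: -c2 + c3 = 0 (check each entry), so rank(O) ≤ 2.
The 2×2 minor from rows 1, 2, columns 1, 2 is 2·(-12) - 3·8 = -24 - 24 = -48 ≠ 0, so rank(O) = 2.
rank(O) = 2 < n = 3, so the pair (A, C) is not completely observable.

2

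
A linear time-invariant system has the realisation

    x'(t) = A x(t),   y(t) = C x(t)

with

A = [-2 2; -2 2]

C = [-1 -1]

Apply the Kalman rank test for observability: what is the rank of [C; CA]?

2

CA = [[4, -4]]
Observability matrix O = [C; CA] = [[-1, -1], [4, -4]]
det(O) = (-1)·(-4) - (-1)·4 = 4 - (-4) = 8 ≠ 0, so rank(O) = 2.
rank(O) = 2 = n, so the pair (A, C) is completely observable.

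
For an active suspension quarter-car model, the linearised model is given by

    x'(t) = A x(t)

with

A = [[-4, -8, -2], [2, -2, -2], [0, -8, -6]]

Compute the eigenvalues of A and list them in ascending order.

det(sI - A) = s^3 - (tr A)s^2 + (M11 + M22 + M33)s - det A, where Mii is the 2×2 principal minor of A obtained by deleting row i and column i.
tr A = (-4) + (-2) + (-6) = -12; M11 = (-2)·(-6) - (-2)·(-8) = 12 - 16 = -4; M22 = (-4)·(-6) - (-2)·0 = 24 - 0 = 24; M33 = (-4)·(-2) - (-8)·2 = 8 - (-16) = 24; sum of minors = 44.
det A = (-4)·((-2)·(-6) - (-2)·(-8)) - (-8)·(2·(-6) - (-2)·0) + (-2)·(2·(-8) - (-2)·0) = (-4)·(-4) - (-8)·(-12) + (-2)·(-16) = -48.
So p(s) = det(sI - A) = s^3 + 12s^2 + 44s + 48.
Rational-root test: any integer root divides 48. Testing small divisors, s = -2 works: p(-2) = -8 + 48 + (-88) + 48 = 0, so (s + 2) is a factor.
Dividing, p(s) = (s + 2)(s^2 + 10s + 24).
Factor s^2 + 10s + 24: two numbers with sum -10 and product 24 are -4 and -6, so s^2 + 10s + 24 = (s + 4)(s + 6).
Hence p(s) = (s + 2) (s + 4) (s + 6), with roots -6, -4, -2.
All eigenvalues have negative real part, so the system is asymptotically stable.

-6, -4, -2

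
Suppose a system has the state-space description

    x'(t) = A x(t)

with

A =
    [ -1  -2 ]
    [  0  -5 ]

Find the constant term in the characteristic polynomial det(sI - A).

For a 2×2 matrix, det(sI - A) = s^2 - (tr A)s + det A.
tr A = -6, det A = 5.
So p(s) = s^2 + 6s + 5.
The constant term is 5.

5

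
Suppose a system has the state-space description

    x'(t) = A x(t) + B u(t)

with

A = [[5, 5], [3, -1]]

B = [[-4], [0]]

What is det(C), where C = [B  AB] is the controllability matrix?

AB = [[-20], [-12]]
Controllability matrix C = [B  AB] = [[-4, -20], [0, -12]]
det(C) = (-4)·(-12) - (-20)·0 = 48 - 0 = 48
Since det(C) ≠ 0, rank(C) = 2 and the system is completely controllable.

48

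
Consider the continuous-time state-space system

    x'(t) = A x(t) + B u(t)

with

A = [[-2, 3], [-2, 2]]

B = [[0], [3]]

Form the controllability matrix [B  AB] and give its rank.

AB = [[9], [6]]
Controllability matrix C = [B  AB] = [[0, 9], [3, 6]]
det(C) = 0·6 - 9·3 = 0 - 27 = -27 ≠ 0, so rank(C) = 2.
rank(C) = 2 = n, so the pair (A, B) is completely controllable.

2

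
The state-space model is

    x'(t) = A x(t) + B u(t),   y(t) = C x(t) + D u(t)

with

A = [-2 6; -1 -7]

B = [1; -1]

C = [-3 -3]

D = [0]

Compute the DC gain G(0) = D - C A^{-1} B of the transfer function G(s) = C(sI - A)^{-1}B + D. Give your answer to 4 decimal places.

G(0) = C(-A)^{-1}B + D = -C A^{-1} B + D.
det A = 20, so A^{-1} = (1/20)·adj(A) = [[-7/20, -3/10], [1/20, -1/10]]
A^{-1} B = [-1/20, 3/20]^T
C A^{-1} B = -3/10
G(0) = D - C A^{-1} B = 0 - (-3/10) = 3/10 ≈ 0.3000

0.3000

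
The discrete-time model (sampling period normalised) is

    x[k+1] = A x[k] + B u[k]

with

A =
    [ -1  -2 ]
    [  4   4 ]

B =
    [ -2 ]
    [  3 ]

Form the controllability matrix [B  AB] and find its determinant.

4

AB = [[-4], [4]]
Controllability matrix C = [B  AB] = [[-2, -4], [3, 4]]
det(C) = (-2)·4 - (-4)·3 = -8 - (-12) = 4
Since det(C) ≠ 0, rank(C) = 2 and the system is completely controllable.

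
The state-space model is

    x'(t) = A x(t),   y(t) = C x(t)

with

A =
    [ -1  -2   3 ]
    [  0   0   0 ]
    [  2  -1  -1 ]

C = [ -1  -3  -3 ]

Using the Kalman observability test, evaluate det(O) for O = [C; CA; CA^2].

525

CA = [[-5, 5, 0]]
CA^2 = [[5, 10, -15]]
Observability matrix O = [C; CA; CA^2] = [[-1, -3, -3], [-5, 5, 0], [5, 10, -15]]
Expanding along the first row, det(O) = (-1)·(5·(-15) - 0·10) - (-3)·((-5)·(-15) - 0·5) + (-3)·((-5)·10 - 5·5) = (-1)·(-75) - (-3)·75 + (-3)·(-75) = 525
Since det(O) ≠ 0, rank(O) = 3 and the system is completely observable.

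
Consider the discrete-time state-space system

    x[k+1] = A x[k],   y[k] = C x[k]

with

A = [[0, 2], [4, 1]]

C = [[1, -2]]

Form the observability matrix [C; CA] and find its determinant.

-16

CA = [[-8, 0]]
Observability matrix O = [C; CA] = [[1, -2], [-8, 0]]
det(O) = 1·0 - (-2)·(-8) = 0 - 16 = -16
Since det(O) ≠ 0, rank(O) = 2 and the system is completely observable.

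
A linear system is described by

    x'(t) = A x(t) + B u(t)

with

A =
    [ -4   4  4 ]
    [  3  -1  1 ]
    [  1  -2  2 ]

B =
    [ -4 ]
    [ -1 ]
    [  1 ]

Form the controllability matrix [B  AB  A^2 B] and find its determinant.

AB = [[16], [-10], [0]]
A^2B = [[-104], [58], [36]]
Controllability matrix C = [B  AB  A^2B] = [[-4, 16, -104], [-1, -10, 58], [1, 0, 36]]
Expanding along the first row, det(C) = (-4)·((-10)·36 - 58·0) - 16·((-1)·36 - 58·1) + (-104)·((-1)·0 - (-10)·1) = (-4)·(-360) - 16·(-94) + (-104)·10 = 1904
Since det(C) ≠ 0, rank(C) = 3 and the system is completely controllable.

1904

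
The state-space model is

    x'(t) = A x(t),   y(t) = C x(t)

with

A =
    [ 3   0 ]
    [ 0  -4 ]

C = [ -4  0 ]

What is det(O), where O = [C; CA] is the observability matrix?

0

CA = [[-12, 0]]
Observability matrix O = [C; CA] = [[-4, 0], [-12, 0]]
det(O) = (-4)·0 - 0·(-12) = 0 - 0 = 0
Since det(O) = 0, rank(O) < 2 and the system is not completely observable.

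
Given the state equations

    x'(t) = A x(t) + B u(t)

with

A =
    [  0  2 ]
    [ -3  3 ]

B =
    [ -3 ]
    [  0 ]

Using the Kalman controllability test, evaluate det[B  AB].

-27

AB = [[0], [9]]
Controllability matrix C = [B  AB] = [[-3, 0], [0, 9]]
det(C) = (-3)·9 - 0·0 = -27 - 0 = -27
Since det(C) ≠ 0, rank(C) = 2 and the system is completely controllable.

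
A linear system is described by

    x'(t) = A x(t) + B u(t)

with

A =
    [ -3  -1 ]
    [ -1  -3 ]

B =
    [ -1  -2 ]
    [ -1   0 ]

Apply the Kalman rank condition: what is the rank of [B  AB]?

2

AB = [[4, 6], [4, 2]]
Controllability matrix C = [B  AB] = [[-1, -2, 4, 6], [-1, 0, 4, 2]]
Take the 2×2 submatrix of C formed by columns 1, 2: [[-1, -2], [-1, 0]]. Its determinant is (-1)·0 - (-2)·(-1) = 0 - 2 = -2 ≠ 0.
So rank(C) ≥ 2; since C has 2 rows, rank(C) = 2.
rank(C) = 2 = n, so the pair (A, B) is completely controllable.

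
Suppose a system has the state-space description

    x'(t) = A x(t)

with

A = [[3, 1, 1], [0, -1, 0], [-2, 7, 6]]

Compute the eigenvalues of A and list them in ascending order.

det(sI - A) = s^3 - (tr A)s^2 + (M11 + M22 + M33)s - det A, where Mii is the 2×2 principal minor of A obtained by deleting row i and column i.
tr A = 3 + (-1) + 6 = 8; M11 = (-1)·6 - 0·7 = -6 - 0 = -6; M22 = 3·6 - 1·(-2) = 18 - (-2) = 20; M33 = 3·(-1) - 1·0 = -3 - 0 = -3; sum of minors = 11.
det A = 3·((-1)·6 - 0·7) - 1·(0·6 - 0·(-2)) + 1·(0·7 - (-1)·(-2)) = 3·(-6) - 1·0 + 1·(-2) = -20.
So p(s) = det(sI - A) = s^3 - 8s^2 + 11s + 20.
Rational-root test: any integer root divides 20. Testing small divisors, s = -1 works: p(-1) = -1 + (-8) + (-11) + 20 = 0, so (s + 1) is a factor.
Dividing, p(s) = (s + 1)(s^2 - 9s + 20).
Factor s^2 - 9s + 20: two numbers with sum 9 and product 20 are 5 and 4, so s^2 - 9s + 20 = (s - 5)(s - 4).
Hence p(s) = (s - 5) (s - 4) (s + 1), with roots -1, 4, 5.
At least one eigenvalue has non-negative real part, so the system is not asymptotically stable.

-1, 4, 5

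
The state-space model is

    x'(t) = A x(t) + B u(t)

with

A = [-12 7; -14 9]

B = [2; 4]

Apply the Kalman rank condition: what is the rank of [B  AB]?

AB = [[4], [8]]
Controllability matrix C = [B  AB] = [[2, 4], [4, 8]]
Every column of C is a scalar multiple of column 1 = [2, 4] (multipliers 1, 2), so the columns span a one-dimensional space.
C ≠ 0, hence rank(C) = 1.
rank(C) = 1 < n = 2, so the pair (A, B) is not completely controllable.

1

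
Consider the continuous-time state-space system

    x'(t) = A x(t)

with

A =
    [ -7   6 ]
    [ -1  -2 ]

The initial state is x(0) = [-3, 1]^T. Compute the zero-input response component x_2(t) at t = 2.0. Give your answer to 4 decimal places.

0.0018

det(sI - A) = s^2 - (tr A)s + det A, with tr A = (-7) + (-2) = -9 and det A = (-7)·(-2) - 6·(-1) = 14 - (-6) = 20.
So p(s) = det(sI - A) = s^2 + 9s + 20.
Factor s^2 + 9s + 20: two numbers with sum -9 and product 20 are -4 and -5, so s^2 + 9s + 20 = (s + 4)(s + 5).
Hence p(s) = (s + 4) (s + 5), with roots -5, -4.
The eigenvalues -5, -4 are distinct and real, so A is diagonalisable and x(t) = e^{At} x(0) = V diag(e^{λ_i t}) V^{-1} x(0), where the columns of V are the eigenvectors.
λ = -5: A - (-5)I = [[-2, 6], [-1, 3]]. Row 1 gives (-2)·v1 + 6·v2 = 0, so take v_1 = [3, 1]^T.
λ = -4: A - (-4)I = [[-3, 6], [-1, 2]]. Row 1 gives (-3)·v1 + 6·v2 = 0, so take v_2 = [2, 1]^T.
V = [v_1 v_2] = [[3, 2], [1, 1]] has det V = 1, so V^{-1} = adj(V)/det V = [[1, -2], [-1, 3]].
Modal coordinates z(0) = V^{-1} x(0): 1·(-3) + (-2)·1 = -5; (-1)·(-3) + 3·1 = 6; so z(0) = [-5, 6]^T.
x_2(t) = Σ_i (v_i)_2 · z_i(0) · e^{λ_i t} (row 2 of V times the modal terms).
x_2(2.0) = 1·(-5)·e^{-5·2.0} + 1·6·e^{-4·2.0} = (-5)·0.000045 + 6·0.000335 = 0.0018.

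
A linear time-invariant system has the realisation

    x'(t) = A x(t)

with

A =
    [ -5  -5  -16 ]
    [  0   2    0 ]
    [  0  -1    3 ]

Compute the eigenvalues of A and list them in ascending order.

-5, 2, 3

det(sI - A) = s^3 - (tr A)s^2 + (M11 + M22 + M33)s - det A, where Mii is the 2×2 principal minor of A obtained by deleting row i and column i.
tr A = (-5) + 2 + 3 = 0; M11 = 2·3 - 0·(-1) = 6 - 0 = 6; M22 = (-5)·3 - (-16)·0 = -15 - 0 = -15; M33 = (-5)·2 - (-5)·0 = -10 - 0 = -10; sum of minors = -19.
det A = (-5)·(2·3 - 0·(-1)) - (-5)·(0·3 - 0·0) + (-16)·(0·(-1) - 2·0) = (-5)·6 - (-5)·0 + (-16)·0 = -30.
So p(s) = det(sI - A) = s^3 - 19s + 30.
Rational-root test: any integer root divides 30. Testing small divisors, s = 2 works: p(2) = 8 + 0 + (-38) + 30 = 0, so (s - 2) is a factor.
Dividing, p(s) = (s - 2)(s^2 + 2s - 15).
Factor s^2 + 2s - 15: two numbers with sum -2 and product -15 are 3 and -5, so s^2 + 2s - 15 = (s - 3)(s + 5).
Hence p(s) = (s - 3) (s - 2) (s + 5), with roots -5, 2, 3.
At least one eigenvalue has non-negative real part, so the system is not asymptotically stable.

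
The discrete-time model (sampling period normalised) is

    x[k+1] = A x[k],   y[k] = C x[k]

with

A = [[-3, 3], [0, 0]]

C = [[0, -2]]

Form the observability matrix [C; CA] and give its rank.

CA = [[0, 0]]
Observability matrix O = [C; CA] = [[0, -2], [0, 0]]
Every row of O is a scalar multiple of row 1 = [0, -2] (multipliers 1, 0), so the rows span a one-dimensional space.
O ≠ 0, hence rank(O) = 1.
rank(O) = 1 < n = 2, so the pair (A, C) is not completely observable.

1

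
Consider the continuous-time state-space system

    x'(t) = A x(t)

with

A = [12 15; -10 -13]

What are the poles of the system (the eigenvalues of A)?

det(sI - A) = s^2 - (tr A)s + det A, with tr A = 12 + (-13) = -1 and det A = 12·(-13) - 15·(-10) = -156 - (-150) = -6.
So p(s) = det(sI - A) = s^2 + s - 6.
Factor s^2 + s - 6: two numbers with sum -1 and product -6 are 2 and -3, so s^2 + s - 6 = (s - 2)(s + 3).
Hence p(s) = (s - 2) (s + 3), with roots -3, 2.
At least one eigenvalue has non-negative real part, so the system is not asymptotically stable.

-3, 2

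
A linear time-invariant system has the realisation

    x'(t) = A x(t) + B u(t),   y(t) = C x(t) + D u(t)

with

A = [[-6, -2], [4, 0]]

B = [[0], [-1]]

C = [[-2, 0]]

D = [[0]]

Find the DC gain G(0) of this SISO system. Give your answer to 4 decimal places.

G(0) = C(-A)^{-1}B + D = -C A^{-1} B + D.
det A = 8, so A^{-1} = (1/8)·adj(A) = [[0, 1/4], [-1/2, -3/4]]
A^{-1} B = [-1/4, 3/4]^T
C A^{-1} B = 1/2
G(0) = D - C A^{-1} B = 0 - (1/2) = -1/2 ≈ -0.5000

-0.5000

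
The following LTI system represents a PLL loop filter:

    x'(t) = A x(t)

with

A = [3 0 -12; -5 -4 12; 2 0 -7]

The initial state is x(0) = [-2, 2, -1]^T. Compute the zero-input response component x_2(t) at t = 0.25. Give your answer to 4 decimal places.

0.5268

det(sI - A) = s^3 - (tr A)s^2 + (M11 + M22 + M33)s - det A, where Mii is the 2×2 principal minor of A obtained by deleting row i and column i.
tr A = 3 + (-4) + (-7) = -8; M11 = (-4)·(-7) - 12·0 = 28 - 0 = 28; M22 = 3·(-7) - (-12)·2 = -21 - (-24) = 3; M33 = 3·(-4) - 0·(-5) = -12 - 0 = -12; sum of minors = 19.
det A = 3·((-4)·(-7) - 12·0) - 0·((-5)·(-7) - 12·2) + (-12)·((-5)·0 - (-4)·2) = 3·28 - 0·11 + (-12)·8 = -12.
So p(s) = det(sI - A) = s^3 + 8s^2 + 19s + 12.
Rational-root test: any integer root divides 12. Testing small divisors, s = -1 works: p(-1) = -1 + 8 + (-19) + 12 = 0, so (s + 1) is a factor.
Dividing, p(s) = (s + 1)(s^2 + 7s + 12).
Factor s^2 + 7s + 12: two numbers with sum -7 and product 12 are -3 and -4, so s^2 + 7s + 12 = (s + 3)(s + 4).
Hence p(s) = (s + 1) (s + 3) (s + 4), with roots -4, -3, -1.
The eigenvalues -4, -3, -1 are distinct and real, so A is diagonalisable and x(t) = e^{At} x(0) = V diag(e^{λ_i t}) V^{-1} x(0), where the columns of V are the eigenvectors.
λ = -4: A - (-4)I = [[7, 0, -12], [-5, 0, 12], [2, 0, -3]]. v must be orthogonal to every row; (row 1) × (row 2) = [0, -24, 0], so take v_1 = [0, -1, 0]^T.
λ = -3: A - (-3)I = [[6, 0, -12], [-5, -1, 12], [2, 0, -4]]. v must be orthogonal to every row; (row 1) × (row 2) = [-12, -12, -6], so take v_2 = [2, 2, 1]^T.
λ = -1: A - (-1)I = [[4, 0, -12], [-5, -3, 12], [2, 0, -6]]. v must be orthogonal to every row; (row 1) × (row 2) = [-36, 12, -12], so take v_3 = [3, -1, 1]^T.
V = [v_1 v_2 v_3] = [[0, 2, 3], [-1, 2, -1], [0, 1, 1]] has det V = -1, so V^{-1} = adj(V)/det V = [[-3, -1, 8], [-1, 0, 3], [1, 0, -2]].
Modal coordinates z(0) = V^{-1} x(0): (-3)·(-2) + (-1)·2 + 8·(-1) = -4; (-1)·(-2) + 0·2 + 3·(-1) = -1; 1·(-2) + 0·2 + (-2)·(-1) = 0; so z(0) = [-4, -1, 0]^T.
x_2(t) = Σ_i (v_i)_2 · z_i(0) · e^{λ_i t} (row 2 of V times the modal terms).
x_2(0.25) = (-1)·(-4)·e^{-4·0.25} + 2·(-1)·e^{-3·0.25} + (-1)·0·e^{-1·0.25} = 4·0.367879 + (-2)·0.472367 + 0·0.778801 = 0.5268.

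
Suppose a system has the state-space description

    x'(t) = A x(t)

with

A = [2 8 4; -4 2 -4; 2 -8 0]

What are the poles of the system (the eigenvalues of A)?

det(sI - A) = s^3 - (tr A)s^2 + (M11 + M22 + M33)s - det A, where Mii is the 2×2 principal minor of A obtained by deleting row i and column i.
tr A = 2 + 2 + 0 = 4; M11 = 2·0 - (-4)·(-8) = 0 - 32 = -32; M22 = 2·0 - 4·2 = 0 - 8 = -8; M33 = 2·2 - 8·(-4) = 4 - (-32) = 36; sum of minors = -4.
det A = 2·(2·0 - (-4)·(-8)) - 8·((-4)·0 - (-4)·2) + 4·((-4)·(-8) - 2·2) = 2·(-32) - 8·8 + 4·28 = -16.
So p(s) = det(sI - A) = s^3 - 4s^2 - 4s + 16.
Rational-root test: any integer root divides 16. Testing small divisors, s = -2 works: p(-2) = -8 + (-16) + 8 + 16 = 0, so (s + 2) is a factor.
Dividing, p(s) = (s + 2)(s^2 - 6s + 8).
Factor s^2 - 6s + 8: two numbers with sum 6 and product 8 are 4 and 2, so s^2 - 6s + 8 = (s - 4)(s - 2).
Hence p(s) = (s - 4) (s - 2) (s + 2), with roots -2, 2, 4.
At least one eigenvalue has non-negative real part, so the system is not asymptotically stable.

-2, 2, 4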